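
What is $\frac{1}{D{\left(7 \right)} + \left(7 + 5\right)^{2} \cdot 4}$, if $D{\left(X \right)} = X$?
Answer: $\frac{1}{583} \approx 0.0017153$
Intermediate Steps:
$\frac{1}{D{\left(7 \right)} + \left(7 + 5\right)^{2} \cdot 4} = \frac{1}{7 + \left(7 + 5\right)^{2} \cdot 4} = \frac{1}{7 + 12^{2} \cdot 4} = \frac{1}{7 + 144 \cdot 4} = \frac{1}{7 + 576} = \frac{1}{583}$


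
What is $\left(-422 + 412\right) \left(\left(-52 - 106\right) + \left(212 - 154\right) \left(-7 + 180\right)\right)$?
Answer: $-98760$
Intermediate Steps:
$\left(-422 + 412\right) \left(\left(-52 - 106\right) + \left(212 - 154\right) \left(-7 + 180\right)\right) = - 10 \left(-158 + 58 \cdot 173\right) = - 10 \left(-158 + 10034\right) = \left(-10\right) 9876 = -98760$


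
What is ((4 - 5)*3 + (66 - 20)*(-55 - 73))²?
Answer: 34703881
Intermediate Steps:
((4 - 5)*3 + (66 - 20)*(-55 - 73))² = (-1*3 + 46*(-128))² = (-3 - 5888)² = (-5891)² = 34703881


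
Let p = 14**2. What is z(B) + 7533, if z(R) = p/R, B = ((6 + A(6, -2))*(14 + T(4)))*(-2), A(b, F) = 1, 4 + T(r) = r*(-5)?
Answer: 37672/5 ≈ 7534.4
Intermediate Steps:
T(r) = -4 - 5*r (T(r) = -4 + r*(-5) = -4 - 5*r)
B = 140 (B = ((6 + 1)*(14 + (-4 - 5*4)))*(-2) = (7*(14 + (-4 - 20)))*(-2) = (7*(14 - 24))*(-2) = (7*(-10))*(-2) = -70*(-2) = 140)
p = 196
z(R) = 196/R
z(B) + 7533 = 196/140 + 7533 = 196*(1/140) + 7533 = 7/5 + 7533 = 37672/5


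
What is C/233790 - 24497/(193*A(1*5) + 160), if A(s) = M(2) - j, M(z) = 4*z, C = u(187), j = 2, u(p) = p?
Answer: -1431726791/77033805 ≈ -18.586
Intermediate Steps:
C = 187
A(s) = 6 (A(s) = 4*2 - 1*2 = 8 - 2 = 6)
C/233790 - 24497/(193*A(1*5) + 160) = 187/233790 - 24497/(193*6 + 160) = 187*(1/233790) - 24497/(1158 + 160) = 187/233790 - 24497/1318 = -1431726791/77033805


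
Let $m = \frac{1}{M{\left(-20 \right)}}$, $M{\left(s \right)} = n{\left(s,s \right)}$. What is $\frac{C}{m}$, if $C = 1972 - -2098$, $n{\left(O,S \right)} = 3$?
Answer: $12210$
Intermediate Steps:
$M{\left(s \right)} = 3$
$C = 4070$ ($C = 1972 + 2098 = 4070$)
$m = \frac{1}{3} \approx 0.33333$
$\frac{C}{m} = 4070 \frac{1}{\frac{1}{3}} = 4070 \cdot 3 = 12210$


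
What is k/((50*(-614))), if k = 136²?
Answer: -4624/7675 ≈ -0.60248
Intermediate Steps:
k = 18496
k/((50*(-614))) = 18496/((50*(-614))) = 18496/(-30700) = 18496*(-1/30700) = -4624/7675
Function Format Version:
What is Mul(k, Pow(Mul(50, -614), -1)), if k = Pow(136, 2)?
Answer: Rational(-4624, 7675) ≈ -0.60248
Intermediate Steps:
k = 18496
Mul(k, Pow(Mul(50, -614), -1)) = Mul(18496, Pow(Mul(50, -614), -1)) = Mul(18496, Pow(-30700, -1)) = Mul(18496, Rational(-1, 30700)) = Rational(-4624, 7675)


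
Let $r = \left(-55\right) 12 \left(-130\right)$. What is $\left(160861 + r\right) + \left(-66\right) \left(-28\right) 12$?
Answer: $268837$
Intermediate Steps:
$r = 85800$ ($r = \left(-660\right) \left(-130\right) = 85800$)
$\left(160861 + r\right) + \left(-66\right) \left(-28\right) 12 = \left(160861 + 85800\right) + \left(-66\right) \left(-28\right) 12 = 246661 + 1848 \cdot 12 = 246661 + 22176 = 268837$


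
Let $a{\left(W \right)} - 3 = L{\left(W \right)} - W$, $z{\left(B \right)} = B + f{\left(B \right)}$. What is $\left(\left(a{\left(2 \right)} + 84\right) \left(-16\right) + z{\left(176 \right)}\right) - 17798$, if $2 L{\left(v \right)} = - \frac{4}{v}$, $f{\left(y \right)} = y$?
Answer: $-18790$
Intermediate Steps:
$L{\left(v \right)} = - \frac{2}{v}$ ($L{\left(v \right)} = \frac{\left(-4\right) \frac{1}{v}}{2} = - \frac{2}{v}$)
$z{\left(B \right)} = 2 B$ ($z{\left(B \right)} = B + B = 2 B$)
$a{\left(W \right)} = 3 - W - \frac{2}{W}$ ($a{\left(W \right)} = 3 - \left(W + \frac{2}{W}\right) = 3 - W - \frac{2}{W}$)
$\left(\left(a{\left(2 \right)} + 84\right) \left(-16\right) + z{\left(176 \right)}\right) - 17798 = \left(\left(\left(3 - 2 - \frac{2}{2}\right) + 84\right) \left(-16\right) + 2 \cdot 176\right) - 17798 = \left(\left(\left(3 - 2 - 1\right) + 84\right) \left(-16\right) + 352\right) - 17798 = \left(\left(0 + 84\right) \left(-16\right) + 352\right) - 17798 = \left(84 \left(-16\right) + 352\right) - 17798 = \left(-1344 + 352\right) - 17798 = -992 - 17798 = -18790$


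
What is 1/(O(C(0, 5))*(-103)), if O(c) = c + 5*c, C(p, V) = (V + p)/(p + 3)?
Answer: -1/1030 ≈ -0.00097087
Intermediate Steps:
C(p, V) = (V + p)/(3 + p)
O(c) = 6*c
1/(O(C(0, 5))*(-103)) = 1/((6*((5 + 0)/(3 + 0)))*(-103)) = 1/((6*(5/3))*(-103)) = 1/(10*(-103)) = 1/(-1030) = -1/1030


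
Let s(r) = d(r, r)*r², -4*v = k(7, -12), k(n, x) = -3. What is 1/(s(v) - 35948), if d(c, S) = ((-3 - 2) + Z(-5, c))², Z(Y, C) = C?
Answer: -256/9200087 ≈ -2.7826e-5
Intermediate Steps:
v = ¾ (v = -¼*(-3) = ¾ ≈ 0.75000)
d(c, S) = (-5 + c)² (d(c, S) = ((-3 - 2) + c)² = (-5 + c)²)
s(r) = r²*(-5 + r)² (s(r) = (-5 + r)²*r² = r²*(-5 + r)²)
1/(s(v) - 35948) = 1/((¾)²*(-5 + ¾)² - 35948) = 1/(9*(-17/4)²/16 - 35948) = 1/((9/16)*(289/16) - 35948) = 1/(2601/256 - 35948) = 1/(-9200087/256) = -256/9200087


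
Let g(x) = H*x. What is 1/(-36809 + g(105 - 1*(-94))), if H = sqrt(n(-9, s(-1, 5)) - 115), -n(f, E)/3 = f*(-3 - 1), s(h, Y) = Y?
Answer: -36809/1363733504 - 199*I*sqrt(223)/1363733504 ≈ -2.6991e-5 - 2.1791e-6*I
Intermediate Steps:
n(f, E) = 12*f (n(f, E) = -3*f*(-3 - 1) = -3*f*(-4) = -(-12)*f = 12*f)
H = I*sqrt(223) (H = sqrt(12*(-9) - 115) = sqrt(-108 - 115) = sqrt(-223) = I*sqrt(223) ≈ 14.933*I)
g(x) = I*x*sqrt(223) (g(x) = (I*sqrt(223))*x = I*x*sqrt(223))
1/(-36809 + g(105 - 1*(-94))) = 1/(-36809 + I*(105 - 1*(-94))*sqrt(223)) = 1/(-36809 + I*(105 + 94)*sqrt(223)) = 1/(-36809 + I*199*sqrt(223)) = 1/(-36809 + 199*I*sqrt(223))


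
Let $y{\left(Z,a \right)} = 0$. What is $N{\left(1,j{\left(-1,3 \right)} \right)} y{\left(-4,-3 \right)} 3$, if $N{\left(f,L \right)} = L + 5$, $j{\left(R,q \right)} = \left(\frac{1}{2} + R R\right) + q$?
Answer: $0$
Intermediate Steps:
$j{\left(R,q \right)} = \frac{1}{2} + q + R^{2}$ ($j{\left(R,q \right)} = \left(\frac{1}{2} + R^{2}\right) + q = \frac{1}{2} + q + R^{2}$)
$N{\left(f,L \right)} = 5 + L$
$N{\left(1,j{\left(-1,3 \right)} \right)} y{\left(-4,-3 \right)} 3 = \left(5 + \left(\frac{1}{2} + 3 + \left(-1\right)^{2}\right)\right) 0 \cdot 3 = \left(5 + \left(\frac{1}{2} + 3 + 1\right)\right) 0 \cdot 3 = \left(5 + \frac{9}{2}\right) 0 \cdot 3 = \frac{19}{2} \cdot 0 \cdot 3 = 0 \cdot 3 = 0$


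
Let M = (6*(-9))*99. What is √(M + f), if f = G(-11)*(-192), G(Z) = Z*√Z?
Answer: √(-5346 + 2112*I*√11) ≈ 41.627 + 84.136*I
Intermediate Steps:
G(Z) = Z^(3/2)
M = -5346 (M = -54*99 = -5346)
f = 2112*I*√11 (f = (-11)^(3/2)*(-192) = -11*I*√11*(-192) = 2112*I*√11 ≈ 7004.7*I)
√(M + f) = √(-5346 + 2112*I*√11)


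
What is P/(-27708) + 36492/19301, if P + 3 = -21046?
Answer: 1417387085/534792108 ≈ 2.6504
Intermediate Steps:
P = -21049 (P = -3 - 21046 = -21049)
P/(-27708) + 36492/19301 = -21049/(-27708) + 36492/19301 = -21049*(-1/27708) + 36492*(1/19301) = 21049/27708 + 36492/19301 = 1417387085/534792108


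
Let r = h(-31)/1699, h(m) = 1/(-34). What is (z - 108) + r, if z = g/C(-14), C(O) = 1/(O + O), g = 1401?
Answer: -2272283377/57766 ≈ -39336.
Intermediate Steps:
C(O) = 1/(2*O)
z = -39228 (z = 1401/(((½)/(-14))) = 1401/(((½)*(-1/14))) = 1401/(-1/28) = 1401*(-28) = -39228)
h(m) = -1/34
r = -1/57766 (r = -1/34/1699 = -1/34*1/1699 = -1/57766 ≈ -1.7311e-5)
(z - 108) + r = (-39228 - 108) - 1/57766 = -39336 - 1/57766 = -2272283377/57766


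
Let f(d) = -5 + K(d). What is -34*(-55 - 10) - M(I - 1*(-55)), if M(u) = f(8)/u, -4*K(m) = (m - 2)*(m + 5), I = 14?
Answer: 305029/138 ≈ 2210.4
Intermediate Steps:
K(m) = -(-2 + m)*(5 + m)/4 (K(m) = -(m - 2)*(m + 5)/4 = -(-2 + m)*(5 + m)/4)
f(d) = -5/2 - 3*d/4 - d**2/4 (f(d) = -5 + (5/2 - 3*d/4 - d**2/4) = -5/2 - 3*d/4 - d**2/4)
M(u) = -49/(2*u) (M(u) = (-5/2 - 3/4*8 - 1/4*8**2)/u = (-5/2 - 6 - 1/4*64)/u = (-5/2 - 6 - 16)/u = -49/(2*u))
-34*(-55 - 10) - M(I - 1*(-55)) = -34*(-55 - 10) - (-49)/(2*(14 - 1*(-55))) = -34*(-65) - (-49)/(2*(14 + 55)) = 2210 - (-49)/(2*69) = 2210 - 1*(-49/138) = 2210 + 49/138 = 305029/138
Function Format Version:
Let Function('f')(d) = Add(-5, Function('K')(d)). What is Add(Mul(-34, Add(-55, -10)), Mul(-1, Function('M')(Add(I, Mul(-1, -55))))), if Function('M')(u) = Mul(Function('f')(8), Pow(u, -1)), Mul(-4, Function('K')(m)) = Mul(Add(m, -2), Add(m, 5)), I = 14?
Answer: Rational(305029, 138) ≈ 2210.4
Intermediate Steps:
Function('K')(m) = Mul(Rational(-1, 4), Add(-2, m), Add(5, m)) (Function('K')(m) = Mul(Rational(-1, 4), Mul(Add(m, -2), Add(m, 5))) = Mul(Rational(-1, 4), Mul(Add(-2, m), Add(5, m))) = Mul(Rational(-1, 4), Add(-2, m), Add(5, m)))
Function('f')(d) = Add(Rational(-5, 2), Mul(Rational(-3, 4), d), Mul(Rational(-1, 4), Pow(d, 2))) (Function('f')(d) = Add(-5, Add(Rational(5, 2), Mul(Rational(-3, 4), d), Mul(Rational(-1, 4), Pow(d, 2)))) = Add(Rational(-5, 2), Mul(Rational(-3, 4), d), Mul(Rational(-1, 4), Pow(d, 2))))
Function('M')(u) = Mul(Rational(-49, 2), Pow(u, -1)) (Function('M')(u) = Mul(Add(Rational(-5, 2), Mul(Rational(-3, 4), 8), Mul(Rational(-1, 4), Pow(8, 2))), Pow(u, -1)) = Mul(Add(Rational(-5, 2), -6, Mul(Rational(-1, 4), 64)), Pow(u, -1)) = Mul(Add(Rational(-5, 2), -6, -16), Pow(u, -1)) = Mul(Rational(-49, 2), Pow(u, -1)))
Add(Mul(-34, Add(-55, -10)), Mul(-1, Function('M')(Add(I, Mul(-1, -55))))) = Add(Mul(-34, Add(-55, -10)), Mul(-1, Mul(Rational(-49, 2), Pow(Add(14, Mul(-1, -55)), -1)))) = Add(Mul(-34, -65), Mul(-1, Mul(Rational(-49, 2), Pow(Add(14, 55), -1)))) = Add(2210, Mul(-1, Mul(Rational(-49, 2), Pow(69, -1)))) = Add(2210, Mul(-1, Mul(Rational(-49, 2), Rational(1, 69)))) = Add(2210, Mul(-1, Rational(-49, 138))) = Add(2210, Rational(49, 138)) = Rational(305029, 138)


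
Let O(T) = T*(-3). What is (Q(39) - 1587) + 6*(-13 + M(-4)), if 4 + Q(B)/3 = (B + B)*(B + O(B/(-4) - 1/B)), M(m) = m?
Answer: 28575/2 ≈ 14288.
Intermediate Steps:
O(T) = -3*T
Q(B) = -12 + 6*B*(3/B + 7*B/4) (Q(B) = -12 + 3*((B + B)*(B - 3*(B/(-4) - 1/B))) = -12 + 3*((2*B)*(B - 3*(B*(-1/4) - 1/B))) = -12 + 3*((2*B)*(B - 3*(-B/4 - 1/B))) = -12 + 3*((2*B)*(B - 3*(-1/B - B/4))) = -12 + 3*((2*B)*(B + (3/B + 3*B/4))) = -12 + 3*((2*B)*(3/B + 7*B/4)) = -12 + 3*(2*B*(3/B + 7*B/4)) = -12 + 6*B*(3/B + 7*B/4))
(Q(39) - 1587) + 6*(-13 + M(-4)) = ((6 + (21/2)*39**2) - 1587) + 6*(-13 - 4) = ((6 + (21/2)*1521) - 1587) + 6*(-17) = ((6 + 31941/2) - 1587) - 102 = (31953/2 - 1587) - 102 = 28779/2 - 102 = 28575/2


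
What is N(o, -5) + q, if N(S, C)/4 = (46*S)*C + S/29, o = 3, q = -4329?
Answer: -205569/29 ≈ -7088.6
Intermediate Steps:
N(S, C) = 4*S/29 + 184*C*S (N(S, C) = 4*((46*S)*C + S/29) = 4*(46*C*S + S*(1/29)) = 4*(46*C*S + S/29) = 4*(S/29 + 46*C*S) = 4*S/29 + 184*C*S)
N(o, -5) + q = (4/29)*3*(1 + 1334*(-5)) - 4329 = (4/29)*3*(1 - 6670) - 4329 = (4/29)*3*(-6669) - 4329 = -80028/29 - 4329 = -205569/29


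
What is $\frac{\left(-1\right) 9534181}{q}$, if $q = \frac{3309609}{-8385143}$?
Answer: $\frac{79945471072883}{3309609} \approx 2.4156 \cdot 10^{7}$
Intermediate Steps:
$q = - \frac{3309609}{8385143}$ ($q = 3309609 \left(- \frac{1}{8385143}\right) = - \frac{3309609}{8385143} \approx -0.3947$)
$\frac{\left(-1\right) 9534181}{q} = \frac{\left(-1\right) 9534181}{- \frac{3309609}{8385143}} = \left(-9534181\right) \left(- \frac{8385143}{3309609}\right) = \frac{79945471072883}{3309609}$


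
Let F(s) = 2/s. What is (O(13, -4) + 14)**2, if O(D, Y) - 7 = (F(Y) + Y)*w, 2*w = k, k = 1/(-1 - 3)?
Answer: 119025/256 ≈ 464.94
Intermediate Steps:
k = -1/4 (k = 1/(-4) = -1/4 ≈ -0.25000)
w = -1/8 (w = (1/2)*(-1/4) = -1/8 ≈ -0.12500)
O(D, Y) = 7 - 1/(4*Y) - Y/8 (O(D, Y) = 7 + (2/Y + Y)*(-1/8) = 7 + (Y + 2/Y)*(-1/8) = 7 + (-1/(4*Y) - Y/8) = 7 - 1/(4*Y) - Y/8)
(O(13, -4) + 14)**2 = ((1/8)*(-2 - 4*(56 - 1*(-4)))/(-4) + 14)**2 = ((1/8)*(-1/4)*(-2 - 4*(56 + 4)) + 14)**2 = ((1/8)*(-1/4)*(-2 - 4*60) + 14)**2 = ((1/8)*(-1/4)*(-2 - 240) + 14)**2 = ((1/8)*(-1/4)*(-242) + 14)**2 = (121/16 + 14)**2 = (345/16)**2 = 119025/256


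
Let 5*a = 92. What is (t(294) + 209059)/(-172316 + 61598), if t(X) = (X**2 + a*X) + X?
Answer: -1505993/553590 ≈ -2.7204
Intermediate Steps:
a = 92/5 (a = (1/5)*92 = 92/5 ≈ 18.400)
t(X) = X**2 + 97*X/5 (t(X) = (X**2 + 92*X/5) + X = X**2 + 97*X/5)
(t(294) + 209059)/(-172316 + 61598) = ((1/5)*294*(97 + 5*294) + 209059)/(-172316 + 61598) = ((1/5)*294*(97 + 1470) + 209059)/(-110718) = ((1/5)*294*1567 + 209059)*(-1/110718) = (460698/5 + 209059)*(-1/110718) = (1505993/5)*(-1/110718) = -1505993/553590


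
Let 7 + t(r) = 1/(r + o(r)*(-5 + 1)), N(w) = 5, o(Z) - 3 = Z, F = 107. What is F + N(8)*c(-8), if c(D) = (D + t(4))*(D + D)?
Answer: 3931/3 ≈ 1310.3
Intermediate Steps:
o(Z) = 3 + Z
t(r) = -7 + 1/(-12 - 3*r) (t(r) = -7 + 1/(r + (3 + r)*(-5 + 1)) = -7 + 1/(r + (3 + r)*(-4)) = -7 + 1/(r + (-12 - 4*r)) = -7 + 1/(-12 - 3*r))
c(D) = 2*D*(-169/24 + D) (c(D) = (D + (85 + 21*4)/(3*(-4 - 1*4)))*(D + D) = (D + (85 + 84)/(3*(-4 - 4)))*(2*D) = (D + (1/3)*169/(-8))*(2*D) = (D + (1/3)*(-1/8)*169)*(2*D) = (D - 169/24)*(2*D) = (-169/24 + D)*(2*D) = 2*D*(-169/24 + D))
F + N(8)*c(-8) = 107 + 5*((1/12)*(-8)*(-169 + 24*(-8))) = 107 + 5*((1/12)*(-8)*(-169 - 192)) = 107 + 5*((1/12)*(-8)*(-361)) = 107 + 5*(722/3) = 107 + 3610/3 = 3931/3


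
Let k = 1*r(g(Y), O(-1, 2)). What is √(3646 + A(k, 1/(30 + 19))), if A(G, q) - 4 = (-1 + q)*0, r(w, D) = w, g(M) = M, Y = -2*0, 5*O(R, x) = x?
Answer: 5*√146 ≈ 60.415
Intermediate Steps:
O(R, x) = x/5
Y = 0
k = 0 (k = 1*0 = 0)
A(G, q) = 4 (A(G, q) = 4 + (-1 + q)*0 = 4 + 0 = 4)
√(3646 + A(k, 1/(30 + 19))) = √(3646 + 4) = √3650 = 5*√146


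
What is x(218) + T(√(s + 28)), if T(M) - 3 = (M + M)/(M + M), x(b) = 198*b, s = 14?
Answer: 43168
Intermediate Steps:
T(M) = 4 (T(M) = 3 + (M + M)/(M + M) = 3 + (2*M)/((2*M)) = 3 + (2*M)*(1/(2*M)) = 3 + 1 = 4)
x(218) + T(√(s + 28)) = 198*218 + 4 = 43164 + 4 = 43168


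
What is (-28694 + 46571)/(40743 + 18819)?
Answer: 5959/19854 ≈ 0.30014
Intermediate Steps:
(-28694 + 46571)/(40743 + 18819) = 17877/59562 = 17877*(1/59562) = 5959/19854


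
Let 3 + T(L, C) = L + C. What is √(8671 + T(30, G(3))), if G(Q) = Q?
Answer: √8701 ≈ 93.279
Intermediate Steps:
T(L, C) = -3 + C + L (T(L, C) = -3 + (L + C) = -3 + (C + L) = -3 + C + L)
√(8671 + T(30, G(3))) = √(8671 + (-3 + 3 + 30)) = √(8671 + 30) = √8701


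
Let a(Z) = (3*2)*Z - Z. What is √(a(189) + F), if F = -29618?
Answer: I*√28673 ≈ 169.33*I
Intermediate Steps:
a(Z) = 5*Z (a(Z) = 6*Z - Z = 5*Z)
√(a(189) + F) = √(5*189 - 29618) = √(945 - 29618) = √(-28673) = I*√28673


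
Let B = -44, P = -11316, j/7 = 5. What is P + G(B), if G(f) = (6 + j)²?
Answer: -9635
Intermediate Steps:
j = 35 (j = 7*5 = 35)
G(f) = 1681 (G(f) = (6 + 35)² = 41² = 1681)
P + G(B) = -11316 + 1681 = -9635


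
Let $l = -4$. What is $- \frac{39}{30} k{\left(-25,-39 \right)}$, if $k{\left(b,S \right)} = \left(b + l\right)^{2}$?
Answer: $- \frac{10933}{10} \approx -1093.3$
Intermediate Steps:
$k{\left(b,S \right)} = \left(-4 + b\right)^{2}$ ($k{\left(b,S \right)} = \left(b - 4\right)^{2} = \left(-4 + b\right)^{2}$)
$- \frac{39}{30} k{\left(-25,-39 \right)} = - \frac{39}{30} \left(-4 - 25\right)^{2} = \left(-39\right) \frac{1}{30} \left(-29\right)^{2} = \left(- \frac{13}{10}\right) 841 = - \frac{10933}{10}$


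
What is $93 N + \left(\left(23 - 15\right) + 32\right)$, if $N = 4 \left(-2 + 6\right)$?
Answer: $1528$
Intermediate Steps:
$N = 16$ ($N = 4 \cdot 4 = 16$)
$93 N + \left(\left(23 - 15\right) + 32\right) = 93 \cdot 16 + \left(\left(23 - 15\right) + 32\right) = 1488 + \left(8 + 32\right) = 1488 + 40 = 1528$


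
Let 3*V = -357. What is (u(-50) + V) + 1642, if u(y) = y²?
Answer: 4023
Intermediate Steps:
V = -119 (V = (⅓)*(-357) = -119)
(u(-50) + V) + 1642 = ((-50)² - 119) + 1642 = (2500 - 119) + 1642 = 2381 + 1642 = 4023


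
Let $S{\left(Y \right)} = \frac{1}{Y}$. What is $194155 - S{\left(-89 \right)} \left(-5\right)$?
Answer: $\frac{17279790}{89} \approx 1.9416 \cdot 10^{5}$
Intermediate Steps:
$194155 - S{\left(-89 \right)} \left(-5\right) = 194155 - \frac{1}{-89} \left(-5\right) = 194155 - \left(- \frac{1}{89}\right) \left(-5\right) = 194155 - \frac{5}{89} = \frac{17279790}{89}$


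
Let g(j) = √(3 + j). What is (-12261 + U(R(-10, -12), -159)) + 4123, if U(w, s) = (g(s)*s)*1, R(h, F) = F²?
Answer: -8138 - 318*I*√39 ≈ -8138.0 - 1985.9*I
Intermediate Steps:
U(w, s) = s*√(3 + s) (U(w, s) = (√(3 + s)*s)*1 = (s*√(3 + s))*1 = s*√(3 + s))
(-12261 + U(R(-10, -12), -159)) + 4123 = (-12261 - 159*√(3 - 159)) + 4123 = (-12261 - 318*I*√39) + 4123 = -8138 - 318*I*√39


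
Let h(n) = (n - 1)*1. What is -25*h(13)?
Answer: -300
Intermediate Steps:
h(n) = -1 + n (h(n) = (-1 + n)*1 = -1 + n)
-25*h(13) = -25*(-1 + 13) = -25*12 = -300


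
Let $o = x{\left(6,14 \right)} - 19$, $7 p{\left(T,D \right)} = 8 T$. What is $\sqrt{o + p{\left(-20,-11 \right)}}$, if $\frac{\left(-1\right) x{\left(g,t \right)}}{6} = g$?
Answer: $\frac{i \sqrt{3815}}{7} \approx 8.8237 i$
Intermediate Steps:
$x{\left(g,t \right)} = - 6 g$
$p{\left(T,D \right)} = \frac{8 T}{7}$
$o = -55$ ($o = \left(-6\right) 6 - 19 = -36 - 19 = -55$)
$\sqrt{o + p{\left(-20,-11 \right)}} = \sqrt{-55 + \frac{8}{7} \left(-20\right)} = \sqrt{-55 - \frac{160}{7}} = \sqrt{- \frac{545}{7}} = \frac{i \sqrt{3815}}{7}$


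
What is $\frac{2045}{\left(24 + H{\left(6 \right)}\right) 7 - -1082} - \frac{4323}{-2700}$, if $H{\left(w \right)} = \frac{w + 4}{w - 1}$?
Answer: $\frac{915481}{284400} \approx 3.219$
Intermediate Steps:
$H{\left(w \right)} = \frac{4 + w}{-1 + w}$
$\frac{2045}{\left(24 + H{\left(6 \right)}\right) 7 - -1082} - \frac{4323}{-2700} = \frac{2045}{\left(24 + \frac{4 + 6}{-1 + 6}\right) 7 - -1082} - \frac{4323}{-2700} = \frac{2045}{\left(24 + \frac{1}{5} \cdot 10\right) 7 + 1082} - - \frac{1441}{900} = \frac{2045}{\left(24 + \frac{1}{5} \cdot 10\right) 7 + 1082} + \frac{1441}{900} = \frac{2045}{\left(24 + 2\right) 7 + 1082} + \frac{1441}{900} = \frac{2045}{26 \cdot 7 + 1082} + \frac{1441}{900} = \frac{2045}{182 + 1082} + \frac{1441}{900} = \frac{2045}{1264} + \frac{1441}{900} = \frac{915481}{284400}$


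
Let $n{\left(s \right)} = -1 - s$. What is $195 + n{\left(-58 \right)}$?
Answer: $252$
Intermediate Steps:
$195 + n{\left(-58 \right)} = 195 - -57 = 195 + \left(-1 + 58\right) = 195 + 57 = 252$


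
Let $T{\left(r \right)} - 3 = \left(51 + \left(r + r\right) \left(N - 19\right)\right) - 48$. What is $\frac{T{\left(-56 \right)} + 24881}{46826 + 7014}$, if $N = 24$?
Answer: $\frac{24327}{53840} \approx 0.45184$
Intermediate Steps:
$T{\left(r \right)} = 6 + 10 r$ ($T{\left(r \right)} = 3 + \left(\left(51 + \left(r + r\right) \left(24 - 19\right)\right) - 48\right) = 3 + \left(\left(51 + 2 r 5\right) - 48\right) = 3 + \left(\left(51 + 10 r\right) - 48\right) = 3 + \left(3 + 10 r\right) = 6 + 10 r$)
$\frac{T{\left(-56 \right)} + 24881}{46826 + 7014} = \frac{\left(6 + 10 \left(-56\right)\right) + 24881}{46826 + 7014} = \frac{\left(6 - 560\right) + 24881}{53840} = \left(-554 + 24881\right) \frac{1}{53840} = 24327 \cdot \frac{1}{53840} = \frac{24327}{53840}$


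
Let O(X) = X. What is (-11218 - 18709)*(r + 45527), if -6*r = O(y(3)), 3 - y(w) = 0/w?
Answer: -2724943131/2 ≈ -1.3625e+9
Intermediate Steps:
y(w) = 3 (y(w) = 3 - 0/w = 3 - 1*0 = 3 + 0 = 3)
r = -½ (r = -⅙*3 = -½ ≈ -0.50000)
(-11218 - 18709)*(r + 45527) = (-11218 - 18709)*(-½ + 45527) = -29927*91053/2 = -2724943131/2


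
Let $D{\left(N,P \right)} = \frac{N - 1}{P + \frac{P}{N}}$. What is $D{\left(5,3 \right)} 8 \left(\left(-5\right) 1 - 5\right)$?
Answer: $- \frac{800}{9} \approx -88.889$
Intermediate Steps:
$D{\left(N,P \right)} = \frac{-1 + N}{P + \frac{P}{N}}$
$D{\left(5,3 \right)} 8 \left(\left(-5\right) 1 - 5\right) = \frac{5 \left(-1 + 5\right)}{3 \left(1 + 5\right)} 8 \left(\left(-5\right) 1 - 5\right) = 5 \cdot \frac{1}{3} \cdot \frac{1}{6} \cdot 4 \cdot 8 \left(-5 - 5\right) = 5 \cdot \frac{1}{3} \cdot \frac{1}{6} \cdot 4 \cdot 8 \left(-10\right) = \frac{10}{9} \cdot 8 \left(-10\right) = \frac{80}{9} \left(-10\right) = - \frac{800}{9}$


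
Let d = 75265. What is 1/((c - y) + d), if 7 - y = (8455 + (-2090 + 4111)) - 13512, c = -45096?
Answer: 1/27126 ≈ 3.6865e-5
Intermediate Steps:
y = 3043 (y = 7 - ((8455 + (-2090 + 4111)) - 13512) = 7 - ((8455 + 2021) - 13512) = 7 - (10476 - 13512) = 7 - 1*(-3036) = 7 + 3036 = 3043)
1/((c - y) + d) = 1/((-45096 - 1*3043) + 75265) = 1/((-45096 - 3043) + 75265) = 1/(-48139 + 75265) = 1/27126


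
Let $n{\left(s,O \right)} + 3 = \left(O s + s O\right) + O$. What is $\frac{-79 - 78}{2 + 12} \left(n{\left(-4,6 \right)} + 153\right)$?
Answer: $- \frac{8478}{7} \approx -1211.1$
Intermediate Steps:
$n{\left(s,O \right)} = -3 + O + 2 O s$ ($n{\left(s,O \right)} = -3 + \left(\left(O s + s O\right) + O\right) = -3 + \left(\left(O s + O s\right) + O\right) = -3 + \left(2 O s + O\right) = -3 + \left(O + 2 O s\right) = -3 + O + 2 O s$)
$\frac{-79 - 78}{2 + 12} \left(n{\left(-4,6 \right)} + 153\right) = \frac{-79 - 78}{2 + 12} \left(\left(-3 + 6 + 2 \cdot 6 \left(-4\right)\right) + 153\right) = - \frac{157}{14} \left(\left(-3 + 6 - 48\right) + 153\right) = \left(-157\right) \frac{1}{14} \left(-45 + 153\right) = \left(- \frac{157}{14}\right) 108 = - \frac{8478}{7}$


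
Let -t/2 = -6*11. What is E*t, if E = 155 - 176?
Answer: -2772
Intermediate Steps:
E = -21
t = 132 (t = -(-12)*11 = -2*(-66) = 132)
E*t = -21*132 = -2772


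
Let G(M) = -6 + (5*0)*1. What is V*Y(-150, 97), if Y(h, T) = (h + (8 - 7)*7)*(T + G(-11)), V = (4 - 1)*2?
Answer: -78078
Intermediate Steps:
G(M) = -6 (G(M) = -6 + 0*1 = -6 + 0 = -6)
V = 6 (V = 3*2 = 6)
Y(h, T) = (-6 + T)*(7 + h) (Y(h, T) = (h + (8 - 7)*7)*(T - 6) = (h + 1*7)*(-6 + T) = (h + 7)*(-6 + T) = (7 + h)*(-6 + T) = (-6 + T)*(7 + h))
V*Y(-150, 97) = 6*(-42 - 6*(-150) + 7*97 + 97*(-150)) = 6*(-42 + 900 + 679 - 14550) = 6*(-13013) = -78078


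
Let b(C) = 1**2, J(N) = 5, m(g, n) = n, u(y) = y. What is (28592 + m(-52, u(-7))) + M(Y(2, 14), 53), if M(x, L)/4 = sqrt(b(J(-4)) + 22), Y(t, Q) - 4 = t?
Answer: 28585 + 4*sqrt(23) ≈ 28604.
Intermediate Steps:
Y(t, Q) = 4 + t
b(C) = 1
M(x, L) = 4*sqrt(23) (M(x, L) = 4*sqrt(1 + 22) = 4*sqrt(23))
(28592 + m(-52, u(-7))) + M(Y(2, 14), 53) = (28592 - 7) + 4*sqrt(23) = 28585 + 4*sqrt(23)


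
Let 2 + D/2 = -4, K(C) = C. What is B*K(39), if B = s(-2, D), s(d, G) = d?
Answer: -78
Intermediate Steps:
D = -12 (D = -4 + 2*(-4) = -4 - 8 = -12)
B = -2
B*K(39) = -2*39 = -78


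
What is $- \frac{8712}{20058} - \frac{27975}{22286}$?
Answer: $- \frac{125879697}{74502098} \approx -1.6896$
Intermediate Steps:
$- \frac{8712}{20058} - \frac{27975}{22286} = \left(-8712\right) \frac{1}{20058} - \frac{27975}{22286} = - \frac{1452}{3343} - \frac{27975}{22286} = - \frac{125879697}{74502098}$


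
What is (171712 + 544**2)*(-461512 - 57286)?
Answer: -242614847104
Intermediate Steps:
(171712 + 544**2)*(-461512 - 57286) = (171712 + 295936)*(-518798) = 467648*(-518798) = -242614847104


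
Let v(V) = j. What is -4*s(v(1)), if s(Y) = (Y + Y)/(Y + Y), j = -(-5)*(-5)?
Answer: -4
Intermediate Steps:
j = -25 (j = -1*25 = -25)
v(V) = -25
s(Y) = 1 (s(Y) = (2*Y)/((2*Y)) = (2*Y)*(1/(2*Y)) = 1)
-4*s(v(1)) = -4*1 = -4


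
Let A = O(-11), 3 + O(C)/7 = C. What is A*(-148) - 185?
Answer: 14319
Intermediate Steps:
O(C) = -21 + 7*C
A = -98 (A = -21 + 7*(-11) = -21 - 77 = -98)
A*(-148) - 185 = -98*(-148) - 185 = 14504 - 185 = 14319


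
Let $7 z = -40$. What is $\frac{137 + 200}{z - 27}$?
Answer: $- \frac{2359}{229} \approx -10.301$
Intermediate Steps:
$z = - \frac{40}{7}$ ($z = \frac{1}{7} \left(-40\right) = - \frac{40}{7} \approx -5.7143$)
$\frac{137 + 200}{z - 27} = \frac{137 + 200}{- \frac{40}{7} - 27} = \frac{337}{- \frac{229}{7}} = 337 \left(- \frac{7}{229}\right) = - \frac{2359}{229}$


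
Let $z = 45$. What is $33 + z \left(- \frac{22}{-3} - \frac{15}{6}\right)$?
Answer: $\frac{501}{2} \approx 250.5$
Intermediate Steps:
$33 + z \left(- \frac{22}{-3} - \frac{15}{6}\right) = 33 + 45 \left(- \frac{22}{-3} - \frac{15}{6}\right) = 33 + 45 \left(\left(-22\right) \left(- \frac{1}{3}\right) - \frac{5}{2}\right) = 33 + 45 \left(\frac{22}{3} - \frac{5}{2}\right) = 33 + 45 \cdot \frac{29}{6} = 33 + \frac{435}{2} = \frac{501}{2}$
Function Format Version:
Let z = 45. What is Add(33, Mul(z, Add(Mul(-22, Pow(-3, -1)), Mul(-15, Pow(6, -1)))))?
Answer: Rational(501, 2) ≈ 250.50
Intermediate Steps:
Add(33, Mul(z, Add(Mul(-22, Pow(-3, -1)), Mul(-15, Pow(6, -1))))) = Add(33, Mul(45, Add(Mul(-22, Pow(-3, -1)), Mul(-15, Pow(6, -1))))) = Add(33, Mul(45, Add(Mul(-22, Rational(-1, 3)), Mul(-15, Rational(1, 6))))) = Add(33, Mul(45, Add(Rational(22, 3), Rational(-5, 2)))) = Add(33, Mul(45, Rational(29, 6))) = Add(33, Rational(435, 2)) = Rational(501, 2)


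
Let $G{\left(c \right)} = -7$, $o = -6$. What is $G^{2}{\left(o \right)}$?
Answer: $49$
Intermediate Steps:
$G^{2}{\left(o \right)} = \left(-7\right)^{2} = 49$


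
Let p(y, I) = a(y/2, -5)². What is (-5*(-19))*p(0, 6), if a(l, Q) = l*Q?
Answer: 0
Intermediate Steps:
a(l, Q) = Q*l
p(y, I) = 25*y²/4 (p(y, I) = (-5*y/2)² = 25*y²/4)
(-5*(-19))*p(0, 6) = (-5*(-19))*((25/4)*0²) = 95*((25/4)*0) = 95*0 = 0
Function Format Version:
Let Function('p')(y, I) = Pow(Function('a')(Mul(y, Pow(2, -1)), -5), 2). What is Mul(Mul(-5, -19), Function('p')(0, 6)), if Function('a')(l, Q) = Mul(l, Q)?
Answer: 0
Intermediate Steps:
Function('a')(l, Q) = Mul(Q, l)
Function('p')(y, I) = Mul(Rational(25, 4), Pow(y, 2)) (Function('p')(y, I) = Pow(Mul(-5, Mul(y, Pow(2, -1))), 2) = Pow(Mul(-5, Mul(y, Rational(1, 2))), 2) = Pow(Mul(-5, Mul(Rational(1, 2), y)), 2) = Pow(Mul(Rational(-5, 2), y), 2) = Mul(Rational(25, 4), Pow(y, 2)))
Mul(Mul(-5, -19), Function('p')(0, 6)) = Mul(Mul(-5, -19), Mul(Rational(25, 4), Pow(0, 2))) = Mul(95, Mul(Rational(25, 4), 0)) = Mul(95, 0) = 0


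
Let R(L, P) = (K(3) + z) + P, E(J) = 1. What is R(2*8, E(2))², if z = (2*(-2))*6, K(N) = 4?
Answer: 361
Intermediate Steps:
z = -24 (z = -4*6 = -24)
R(L, P) = -20 + P (R(L, P) = (4 - 24) + P = -20 + P)
R(2*8, E(2))² = (-20 + 1)² = (-19)² = 361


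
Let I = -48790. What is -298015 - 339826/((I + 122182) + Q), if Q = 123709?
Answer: -58739394341/197101 ≈ -2.9802e+5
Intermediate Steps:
-298015 - 339826/((I + 122182) + Q) = -298015 - 339826/((-48790 + 122182) + 123709) = -298015 - 339826/(73392 + 123709) = -298015 - 339826/197101 = -58739394341/197101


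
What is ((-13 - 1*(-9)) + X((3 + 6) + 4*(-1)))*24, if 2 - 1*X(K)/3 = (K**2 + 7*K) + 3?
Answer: -4488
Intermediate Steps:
X(K) = -3 - 21*K - 3*K**2 (X(K) = 6 - 3*((K**2 + 7*K) + 3) = 6 - 3*(3 + K**2 + 7*K) = 6 + (-9 - 21*K - 3*K**2) = -3 - 21*K - 3*K**2)
((-13 - 1*(-9)) + X((3 + 6) + 4*(-1)))*24 = ((-13 - 1*(-9)) + (-3 - 21*((3 + 6) + 4*(-1)) - 3*((3 + 6) + 4*(-1))**2))*24 = ((-13 + 9) + (-3 - 21*(9 - 4) - 3*(9 - 4)**2))*24 = (-4 + (-3 - 21*5 - 3*5**2))*24 = (-4 + (-3 - 105 - 3*25))*24 = (-4 + (-3 - 105 - 75))*24 = (-4 - 183)*24 = -187*24 = -4488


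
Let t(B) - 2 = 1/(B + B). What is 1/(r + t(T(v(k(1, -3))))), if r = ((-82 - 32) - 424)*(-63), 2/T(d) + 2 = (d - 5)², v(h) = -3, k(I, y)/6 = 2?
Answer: 2/67823 ≈ 2.9489e-5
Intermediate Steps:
k(I, y) = 12 (k(I, y) = 6*2 = 12)
T(d) = 2/(-2 + (-5 + d)²) (T(d) = 2/(-2 + (d - 5)²) = 2/(-2 + (-5 + d)²))
t(B) = 2 + 1/(2*B) (t(B) = 2 + 1/(B + B) = 2 + 1/(2*B))
r = 33894 (r = (-114 - 424)*(-63) = -538*(-63) = 33894)
1/(r + t(T(v(k(1, -3))))) = 1/(33894 + (2 + 1/(2*((2/(-2 + (-5 - 3)²)))))) = 1/(33894 + (2 + 1/(2*((2/(-2 + (-8)²)))))) = 1/(33894 + (2 + 1/(2*((2/(-2 + 64)))))) = 1/(33894 + (2 + 1/(2*((2/62))))) = 1/(33894 + (2 + 1/(2*((2*(1/62)))))) = 1/(33894 + (2 + 1/(2*(1/31)))) = 1/(33894 + (2 + (½)*31)) = 1/(33894 + (2 + 31/2)) = 1/(33894 + 35/2) = 1/(67823/2) = 2/67823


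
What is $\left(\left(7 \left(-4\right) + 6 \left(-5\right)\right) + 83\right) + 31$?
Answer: $56$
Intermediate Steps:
$\left(\left(7 \left(-4\right) + 6 \left(-5\right)\right) + 83\right) + 31 = \left(\left(-28 - 30\right) + 83\right) + 31 = \left(-58 + 83\right) + 31 = 25 + 31 = 56$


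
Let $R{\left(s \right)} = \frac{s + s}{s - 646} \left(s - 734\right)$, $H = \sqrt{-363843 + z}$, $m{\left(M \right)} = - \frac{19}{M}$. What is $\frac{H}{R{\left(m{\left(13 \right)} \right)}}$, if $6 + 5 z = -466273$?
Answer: $- \frac{5759 i \sqrt{11427470}}{95610} \approx - 203.62 i$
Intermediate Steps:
$z = - \frac{466279}{5}$ ($z = - \frac{6}{5} + \frac{1}{5} \left(-466273\right) = - \frac{6}{5} - \frac{466273}{5} = - \frac{466279}{5} \approx -93256.0$)
$H = \frac{i \sqrt{11427470}}{5}$ ($H = \sqrt{-363843 - \frac{466279}{5}} = \sqrt{- \frac{2285494}{5}} = \frac{i \sqrt{11427470}}{5} \approx 676.09 i$)
$R{\left(s \right)} = \frac{2 s \left(-734 + s\right)}{-646 + s}$ ($R{\left(s \right)} = \frac{2 s}{-646 + s} \left(-734 + s\right) = \frac{2 s \left(-734 + s\right)}{-646 + s}$)
$\frac{H}{R{\left(m{\left(13 \right)} \right)}} = \frac{\frac{1}{5} i \sqrt{11427470}}{2 \left(- \frac{19}{13}\right) \frac{1}{-646 - \frac{19}{13}} \left(-734 - \frac{19}{13}\right)} = \frac{\frac{1}{5} i \sqrt{11427470}}{2 \left(- \frac{19}{13}\right) \frac{1}{- \frac{8417}{13}} \left(- \frac{9561}{13}\right)} = \frac{\frac{1}{5} i \sqrt{11427470}}{2 \left(- \frac{19}{13}\right) \left(- \frac{13}{8417}\right) \left(- \frac{9561}{13}\right)} = \frac{\frac{1}{5} i \sqrt{11427470}}{- \frac{19122}{5759}} = \frac{i \sqrt{11427470}}{5} \left(- \frac{5759}{19122}\right) = - \frac{5759 i \sqrt{11427470}}{95610}$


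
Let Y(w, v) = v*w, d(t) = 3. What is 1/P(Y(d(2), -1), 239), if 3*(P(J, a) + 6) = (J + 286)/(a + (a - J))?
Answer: -1443/8375 ≈ -0.17230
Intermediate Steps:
P(J, a) = -6 + (286 + J)/(3*(-J + 2*a)) (P(J, a) = -6 + ((J + 286)/(a + (a - J)))/3 = -6 + ((286 + J)/(-J + 2*a))/3 = -6 + (286 + J)/(3*(-J + 2*a)))
1/P(Y(d(2), -1), 239) = 1/((-286 - (-19)*3 + 36*239)/(3*(-1*3 - 2*239))) = 1/((-286 - 19*(-3) + 8604)/(3*(-3 - 478))) = 1/((1/3)*(-286 + 57 + 8604)/(-481)) = 1/((1/3)*(-1/481)*8375) = 1/(-8375/1443) = -1443/8375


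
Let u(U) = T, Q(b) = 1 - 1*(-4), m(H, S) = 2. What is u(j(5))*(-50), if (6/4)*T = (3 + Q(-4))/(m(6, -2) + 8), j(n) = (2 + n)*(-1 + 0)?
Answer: -80/3 ≈ -26.667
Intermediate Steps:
Q(b) = 5 (Q(b) = 1 + 4 = 5)
j(n) = -2 - n (j(n) = (2 + n)*(-1) = -2 - n)
T = 8/15 (T = 2*((3 + 5)/(2 + 8))/3 = 2*(8/10)/3 = 2*(8*(1/10))/3 = (2/3)*(4/5) = 8/15 ≈ 0.53333)
u(U) = 8/15
u(j(5))*(-50) = (8/15)*(-50) = -80/3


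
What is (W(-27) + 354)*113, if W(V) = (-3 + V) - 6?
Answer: 35934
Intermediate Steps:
W(V) = -9 + V
(W(-27) + 354)*113 = ((-9 - 27) + 354)*113 = (-36 + 354)*113 = 318*113 = 35934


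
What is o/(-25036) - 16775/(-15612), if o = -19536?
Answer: 16476703/8883228 ≈ 1.8548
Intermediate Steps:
o/(-25036) - 16775/(-15612) = -19536/(-25036) - 16775/(-15612) = -19536*(-1/25036) - 16775*(-1/15612) = 444/569 + 16775/15612 = 16476703/8883228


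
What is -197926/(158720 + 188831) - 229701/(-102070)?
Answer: 59630505431/35474530570 ≈ 1.6809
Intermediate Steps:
-197926/(158720 + 188831) - 229701/(-102070) = -197926/347551 - 229701*(-1/102070) = -197926*1/347551 + 229701/102070 = -197926/347551 + 229701/102070 = 59630505431/35474530570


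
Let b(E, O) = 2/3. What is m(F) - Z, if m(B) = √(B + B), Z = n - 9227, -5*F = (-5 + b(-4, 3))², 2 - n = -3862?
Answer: 5363 + 13*I*√10/15 ≈ 5363.0 + 2.7406*I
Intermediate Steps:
b(E, O) = ⅔ (b(E, O) = 2*(⅓) = ⅔)
n = 3864 (n = 2 - 1*(-3862) = 2 + 3862 = 3864)
F = -169/45 (F = -(-5 + ⅔)²/5 = -(-13/3)²/5 = -⅕*169/9 = -169/45 ≈ -3.7556)
Z = -5363 (Z = 3864 - 9227 = -5363)
m(B) = √2*√B (m(B) = √(2*B) = √2*√B)
m(F) - Z = √2*√(-169/45) - 1*(-5363) = √2*(13*I*√5/15) + 5363 = 13*I*√10/15 + 5363 = 5363 + 13*I*√10/15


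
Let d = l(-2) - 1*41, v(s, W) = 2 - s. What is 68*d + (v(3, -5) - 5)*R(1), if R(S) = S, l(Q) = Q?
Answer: -2930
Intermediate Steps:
d = -43 (d = -2 - 1*41 = -2 - 41 = -43)
68*d + (v(3, -5) - 5)*R(1) = 68*(-43) + ((2 - 1*3) - 5)*1 = -2924 + ((2 - 3) - 5)*1 = -2924 + (-1 - 5)*1 = -2924 - 6*1 = -2924 - 6 = -2930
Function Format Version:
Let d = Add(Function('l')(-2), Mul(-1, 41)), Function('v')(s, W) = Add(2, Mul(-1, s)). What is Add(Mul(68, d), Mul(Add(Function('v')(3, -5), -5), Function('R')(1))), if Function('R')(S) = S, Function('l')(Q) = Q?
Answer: -2930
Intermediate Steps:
d = -43 (d = Add(-2, Mul(-1, 41)) = Add(-2, -41) = -43)
Add(Mul(68, d), Mul(Add(Function('v')(3, -5), -5), Function('R')(1))) = Add(Mul(68, -43), Mul(Add(Add(2, Mul(-1, 3)), -5), 1)) = Add(-2924, Mul(Add(Add(2, -3), -5), 1)) = Add(-2924, Mul(Add(-1, -5), 1)) = Add(-2924, Mul(-6, 1)) = Add(-2924, -6) = -2930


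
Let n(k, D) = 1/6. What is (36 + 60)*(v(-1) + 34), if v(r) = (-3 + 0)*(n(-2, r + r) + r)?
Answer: 3504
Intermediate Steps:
n(k, D) = 1/6
v(r) = -1/2 - 3*r (v(r) = (-3 + 0)*(1/6 + r) = -3*(1/6 + r) = -1/2 - 3*r)
(36 + 60)*(v(-1) + 34) = (36 + 60)*((-1/2 - 3*(-1)) + 34) = 96*((-1/2 + 3) + 34) = 96*(5/2 + 34) = 96*(73/2) = 3504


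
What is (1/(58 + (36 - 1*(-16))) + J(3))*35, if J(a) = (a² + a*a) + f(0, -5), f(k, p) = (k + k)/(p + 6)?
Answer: 13867/22 ≈ 630.32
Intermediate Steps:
f(k, p) = 2*k/(6 + p) (f(k, p) = (2*k)/(6 + p) = 2*k/(6 + p))
J(a) = 2*a² (J(a) = (a² + a*a) + 2*0/(6 - 5) = (a² + a²) + 2*0/1 = 2*a² + 2*0*1 = 2*a² + 0 = 2*a²)
(1/(58 + (36 - 1*(-16))) + J(3))*35 = (1/(58 + (36 - 1*(-16))) + 2*3²)*35 = (1/(58 + (36 + 16)) + 2*9)*35 = (1/(58 + 52) + 18)*35 = (1/110 + 18)*35 = (1981/110)*35 = 13867/22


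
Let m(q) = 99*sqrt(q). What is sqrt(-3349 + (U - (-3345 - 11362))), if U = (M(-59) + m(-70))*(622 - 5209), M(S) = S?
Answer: sqrt(281991 - 454113*I*sqrt(70)) ≈ 1430.4 - 1328.1*I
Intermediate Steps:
U = 270633 - 454113*I*sqrt(70) (U = (-59 + 99*sqrt(-70))*(622 - 5209) = (-59 + 99*(I*sqrt(70)))*(-4587) = (-59 + 99*I*sqrt(70))*(-4587) = 270633 - 454113*I*sqrt(70) ≈ 2.7063e+5 - 3.7994e+6*I)
sqrt(-3349 + (U - (-3345 - 11362))) = sqrt(-3349 + ((270633 - 454113*I*sqrt(70)) - (-3345 - 11362))) = sqrt(-3349 + ((270633 - 454113*I*sqrt(70)) - 1*(-14707))) = sqrt(-3349 + ((270633 - 454113*I*sqrt(70)) + 14707)) = sqrt(-3349 + (285340 - 454113*I*sqrt(70))) = sqrt(281991 - 454113*I*sqrt(70))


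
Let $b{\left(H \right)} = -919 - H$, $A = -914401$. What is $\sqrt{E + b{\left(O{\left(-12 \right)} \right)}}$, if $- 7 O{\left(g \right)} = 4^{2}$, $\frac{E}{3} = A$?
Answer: $\frac{i \sqrt{134461866}}{7} \approx 1656.5 i$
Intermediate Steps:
$E = -2743203$ ($E = 3 \left(-914401\right) = -2743203$)
$O{\left(g \right)} = - \frac{16}{7}$ ($O{\left(g \right)} = - \frac{4^{2}}{7} = \left(- \frac{1}{7}\right) 16 = - \frac{16}{7}$)
$\sqrt{E + b{\left(O{\left(-12 \right)} \right)}} = \sqrt{-2743203 - \frac{6417}{7}} = \sqrt{- \frac{19208838}{7}} = \frac{i \sqrt{134461866}}{7}$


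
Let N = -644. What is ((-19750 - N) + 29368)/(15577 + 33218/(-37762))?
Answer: 96878411/147046364 ≈ 0.65883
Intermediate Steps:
((-19750 - N) + 29368)/(15577 + 33218/(-37762)) = ((-19750 - 1*(-644)) + 29368)/(15577 + 33218/(-37762)) = ((-19750 + 644) + 29368)/(15577 + 33218*(-1/37762)) = (-19106 + 29368)/(15577 - 16609/18881) = 10262/(294092728/18881) = 10262*(18881/294092728) = 96878411/147046364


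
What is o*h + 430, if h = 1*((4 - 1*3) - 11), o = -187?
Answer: 2300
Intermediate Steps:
h = -10 (h = 1*((4 - 3) - 11) = 1*(1 - 11) = 1*(-10) = -10)
o*h + 430 = -187*(-10) + 430 = 1870 + 430 = 2300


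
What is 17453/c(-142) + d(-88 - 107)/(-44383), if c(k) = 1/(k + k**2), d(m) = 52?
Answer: 15509371542926/44383 ≈ 3.4944e+8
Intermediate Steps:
17453/c(-142) + d(-88 - 107)/(-44383) = 17453/((1/((-142)*(1 - 142)))) + 52/(-44383) = 17453/((-1/142/(-141))) + 52*(-1/44383) = 17453/((-1/142*(-1/141))) - 52/44383 = 17453/(1/20022) - 52/44383 = 17453*20022 - 52/44383 = 349443966 - 52/44383 = 15509371542926/44383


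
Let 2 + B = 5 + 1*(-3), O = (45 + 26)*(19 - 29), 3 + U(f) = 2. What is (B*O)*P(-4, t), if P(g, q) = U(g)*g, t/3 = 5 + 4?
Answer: 0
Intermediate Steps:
U(f) = -1 (U(f) = -3 + 2 = -1)
t = 27 (t = 3*(5 + 4) = 3*9 = 27)
P(g, q) = -g
O = -710 (O = 71*(-10) = -710)
B = 0 (B = -2 + (5 + 1*(-3)) = -2 + (5 - 3) = -2 + 2 = 0)
(B*O)*P(-4, t) = (0*(-710))*(-1*(-4)) = 0*4 = 0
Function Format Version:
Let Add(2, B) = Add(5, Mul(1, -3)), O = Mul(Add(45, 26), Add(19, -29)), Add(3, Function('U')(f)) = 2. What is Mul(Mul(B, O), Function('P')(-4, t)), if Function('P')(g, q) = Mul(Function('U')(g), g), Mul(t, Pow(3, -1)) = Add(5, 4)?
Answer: 0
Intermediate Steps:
Function('U')(f) = -1 (Function('U')(f) = Add(-3, 2) = -1)
t = 27 (t = Mul(3, Add(5, 4)) = Mul(3, 9) = 27)
Function('P')(g, q) = Mul(-1, g)
O = -710 (O = Mul(71, -10) = -710)
B = 0 (B = Add(-2, Add(5, Mul(1, -3))) = Add(-2, Add(5, -3)) = Add(-2, 2) = 0)
Mul(Mul(B, O), Function('P')(-4, t)) = Mul(Mul(0, -710), Mul(-1, -4)) = Mul(0, 4) = 0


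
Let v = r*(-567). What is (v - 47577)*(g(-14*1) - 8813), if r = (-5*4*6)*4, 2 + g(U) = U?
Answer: -1982843307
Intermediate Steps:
g(U) = -2 + U
r = -480 (r = -20*6*4 = -120*4 = -480)
v = 272160 (v = -480*(-567) = 272160)
(v - 47577)*(g(-14*1) - 8813) = (272160 - 47577)*((-2 - 14*1) - 8813) = 224583*((-2 - 14) - 8813) = 224583*(-16 - 8813) = 224583*(-8829) = -1982843307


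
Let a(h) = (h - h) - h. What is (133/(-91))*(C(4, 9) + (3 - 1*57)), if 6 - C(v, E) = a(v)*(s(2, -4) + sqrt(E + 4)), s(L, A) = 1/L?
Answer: 874/13 - 76*sqrt(13)/13 ≈ 46.152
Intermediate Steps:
a(h) = -h (a(h) = 0 - h = -h)
C(v, E) = 6 + v*(1/2 + sqrt(4 + E)) (C(v, E) = 6 - (-v)*(1/2 + sqrt(E + 4)) = 6 - (-v)*(1/2 + sqrt(4 + E)) = 6 - (-1)*v*(1/2 + sqrt(4 + E)) = 6 + v*(1/2 + sqrt(4 + E)))
(133/(-91))*(C(4, 9) + (3 - 1*57)) = (133/(-91))*((6 + (1/2)*4 + 4*sqrt(4 + 9)) + (3 - 1*57)) = (133*(-1/91))*((6 + 2 + 4*sqrt(13)) + (3 - 57)) = -19*((8 + 4*sqrt(13)) - 54)/13 = -19*(-46 + 4*sqrt(13))/13 = 874/13 - 76*sqrt(13)/13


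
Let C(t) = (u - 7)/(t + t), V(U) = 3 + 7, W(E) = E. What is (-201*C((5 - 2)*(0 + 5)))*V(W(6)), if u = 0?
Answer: 469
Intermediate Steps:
V(U) = 10
C(t) = -7/(2*t) (C(t) = (0 - 7)/(t + t) = -7*1/(2*t) = -7/(2*t))
(-201*C((5 - 2)*(0 + 5)))*V(W(6)) = -(-1407)/(2*((5 - 2)*(0 + 5)))*10 = -(-1407)/(2*(3*5))*10 = -(-1407)/(2*15)*10 = -201*(-7/30)*10 = (469/10)*10 = 469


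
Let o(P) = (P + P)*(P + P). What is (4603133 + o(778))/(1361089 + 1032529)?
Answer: 7024269/2393618 ≈ 2.9346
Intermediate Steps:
o(P) = 4*P² (o(P) = (2*P)*(2*P) = 4*P²)
(4603133 + o(778))/(1361089 + 1032529) = (4603133 + 4*778²)/(1361089 + 1032529) = (4603133 + 4*605284)/2393618 = (4603133 + 2421136)*(1/2393618) = 7024269*(1/2393618) = 7024269/2393618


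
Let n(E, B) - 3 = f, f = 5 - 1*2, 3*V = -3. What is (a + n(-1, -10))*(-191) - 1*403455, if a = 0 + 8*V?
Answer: -403073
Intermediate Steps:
V = -1 (V = (⅓)*(-3) = -1)
f = 3 (f = 5 - 2 = 3)
n(E, B) = 6 (n(E, B) = 3 + 3 = 6)
a = -8 (a = 0 + 8*(-1) = 0 - 8 = -8)
(a + n(-1, -10))*(-191) - 1*403455 = (-8 + 6)*(-191) - 1*403455 = -2*(-191) - 403455 = 382 - 403455 = -403073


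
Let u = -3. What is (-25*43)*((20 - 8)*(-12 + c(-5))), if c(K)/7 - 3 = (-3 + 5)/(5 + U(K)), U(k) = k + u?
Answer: -55900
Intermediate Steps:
U(k) = -3 + k (U(k) = k - 3 = -3 + k)
c(K) = 21 + 14/(2 + K) (c(K) = 21 + 7*((-3 + 5)/(5 + (-3 + K))) = 21 + 7*(2/(2 + K)) = 21 + 14/(2 + K))
(-25*43)*((20 - 8)*(-12 + c(-5))) = (-25*43)*((20 - 8)*(-12 + 7*(8 + 3*(-5))/(2 - 5))) = -12900*(-12 + 7*(8 - 15)/(-3)) = -12900*(-12 + 7*(-⅓)*(-7)) = -12900*(-12 + 49/3) = -12900*13/3 = -1075*52 = -55900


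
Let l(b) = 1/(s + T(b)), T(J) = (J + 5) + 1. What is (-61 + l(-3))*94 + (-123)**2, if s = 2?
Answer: 47069/5 ≈ 9413.8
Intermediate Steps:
T(J) = 6 + J (T(J) = (5 + J) + 1 = 6 + J)
l(b) = 1/(8 + b) (l(b) = 1/(2 + (6 + b)) = 1/(8 + b))
(-61 + l(-3))*94 + (-123)**2 = (-61 + 1/(8 - 3))*94 + (-123)**2 = (-61 + 1/5)*94 + 15129 = -304/5*94 + 15129 = -28576/5 + 15129 = 47069/5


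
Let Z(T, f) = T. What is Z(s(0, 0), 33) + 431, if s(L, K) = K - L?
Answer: 431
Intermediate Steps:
Z(s(0, 0), 33) + 431 = (0 - 1*0) + 431 = (0 + 0) + 431 = 0 + 431 = 431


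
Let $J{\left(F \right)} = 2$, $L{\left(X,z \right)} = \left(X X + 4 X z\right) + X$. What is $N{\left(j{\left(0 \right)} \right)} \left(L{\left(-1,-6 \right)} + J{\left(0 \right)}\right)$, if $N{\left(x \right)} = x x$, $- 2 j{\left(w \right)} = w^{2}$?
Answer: $0$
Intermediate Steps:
$L{\left(X,z \right)} = X + X^{2} + 4 X z$ ($L{\left(X,z \right)} = \left(X^{2} + 4 X z\right) + X = X + X^{2} + 4 X z$)
$j{\left(w \right)} = - \frac{w^{2}}{2}$
$N{\left(x \right)} = x^{2}$
$N{\left(j{\left(0 \right)} \right)} \left(L{\left(-1,-6 \right)} + J{\left(0 \right)}\right) = \left(- \frac{0^{2}}{2}\right)^{2} \left(- (1 - 1 + 4 \left(-6\right)) + 2\right) = \left(\left(- \frac{1}{2}\right) 0\right)^{2} \left(- (1 - 1 - 24) + 2\right) = 0^{2} \left(\left(-1\right) \left(-24\right) + 2\right) = 0 \left(24 + 2\right) = 0 \cdot 26 = 0$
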